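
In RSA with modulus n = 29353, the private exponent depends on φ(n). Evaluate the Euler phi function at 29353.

Factor: 29353 = 149 · 197.
φ(29353) = (149−1) · (197−1) = 148 · 196 = 29008.

29008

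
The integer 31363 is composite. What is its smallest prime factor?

31363 is odd.
Digit sum 16, not divisible by 3.
Ends in 3: not divisible by 5.
7: 31363 = 7·4480 + 3
11: 31363 = 11·2851 + 2
13: 31363 = 13·2412 + 7
17: 31363 = 17·1844 + 15
19: 31363 = 19·1650 + 13
23: 31363 = 23·1363 + 14
29: 31363 = 29·1081 + 14
31: 31363 = 31·1011 + 22
37: 31363 = 37·847 + 24
41: 31363 = 41·764 + 39
43: 31363 = 43·729 + 16
47: 31363 = 47·667 + 14
53: 31363 = 53·591 + 40
59: 31363 = 59·531 + 34
61: 31363 = 61·514 + 9
67: 31363 = 67·468 + 7
71: 31363 = 71·441 + 52
73: 31363 = 73·429 + 46
79: 31363 = 79·397

79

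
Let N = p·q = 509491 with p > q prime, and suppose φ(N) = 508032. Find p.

φ(n) = (p−1)(q−1) = n − (p+q) + 1, so p + q = 509491 − 508032 + 1 = 1460.
p and q are the roots of t² − 1460t + 509491 = 0.
Discriminant: 1460² − 4·509491 = 2131600 − 2037964 = 93636; √93636 = 306.
q = (1460 − 306)/2 = 577, p = (1460 + 306)/2 = 883.
Check: 577 · 883 = 509491.

883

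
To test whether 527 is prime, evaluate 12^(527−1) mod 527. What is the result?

12^1 ≡ 12 (mod 527)
12^2 ≡ 12^2 = 144 ≡ 144 (mod 527)
12^4 ≡ 144^2 = 20736 ≡ 183 (mod 527)
12^8 ≡ 183^2 = 33489 ≡ 288 (mod 527)
12^16 ≡ 288^2 = 82944 ≡ 205 (mod 527)
12^32 ≡ 205^2 = 42025 ≡ 392 (mod 527)
12^64 ≡ 392^2 = 153664 ≡ 307 (mod 527)
12^128 ≡ 307^2 = 94249 ≡ 443 (mod 527)
12^256 ≡ 443^2 = 196249 ≡ 205 (mod 527)
12^512 ≡ 205^2 = 42025 ≡ 392 (mod 527)
526 = 512 + 8 + 4 + 2 in binary powers of 2.
So 12^526 ≡ 392 · 288 · 183 · 144 ≡ 236 (mod 527).
Since 236 ≠ 1, base 12 is a Fermat witness: 527 is composite.

236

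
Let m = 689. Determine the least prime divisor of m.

689 is odd.
Digit sum 23, not divisible by 3.
Ends in 9: not divisible by 5.
7: 689 = 7·98 + 3
11: 689 = 11·62 + 7
13: 689 = 13·53

13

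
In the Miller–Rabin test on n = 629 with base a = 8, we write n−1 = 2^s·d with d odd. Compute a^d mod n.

629 − 1 = 628 = 2^2 · 157, so d = 157.
8^1 ≡ 8 (mod 629)
8^2 ≡ 8^2 = 64 ≡ 64 (mod 629)
8^4 ≡ 64^2 = 4096 ≡ 322 (mod 629)
8^8 ≡ 322^2 = 103684 ≡ 528 (mod 629)
8^16 ≡ 528^2 = 278784 ≡ 137 (mod 629)
8^32 ≡ 137^2 = 18769 ≡ 528 (mod 629)
8^64 ≡ 528^2 = 278784 ≡ 137 (mod 629)
8^128 ≡ 137^2 = 18769 ≡ 528 (mod 629)
157 = 128 + 16 + 8 + 4 + 1 in binary powers of 2.
So 8^157 ≡ 528 · 137 · 528 · 322 · 8 ≡ 230 (mod 629).
Squaring chain: 230 → 64; never reaches −1, so base 8 is a Miller–Rabin witness that 629 is composite.

230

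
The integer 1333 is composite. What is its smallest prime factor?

1333 is odd.
Digit sum 10, not divisible by 3.
Ends in 3: not divisible by 5.
7: 1333 = 7·190 + 3
11: 1333 = 11·121 + 2
13: 1333 = 13·102 + 7
17: 1333 = 17·78 + 7
19: 1333 = 19·70 + 3
23: 1333 = 23·57 + 22
29: 1333 = 29·45 + 28
31: 1333 = 31·43

31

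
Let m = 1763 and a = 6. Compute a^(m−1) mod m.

651

6^1 ≡ 6 (mod 1763)
6^2 ≡ 6^2 = 36 ≡ 36 (mod 1763)
6^4 ≡ 36^2 = 1296 ≡ 1296 (mod 1763)
6^8 ≡ 1296^2 = 1679616 ≡ 1240 (mod 1763)
6^16 ≡ 1240^2 = 1537600 ≡ 264 (mod 1763)
6^32 ≡ 264^2 = 69696 ≡ 939 (mod 1763)
6^64 ≡ 939^2 = 881721 ≡ 221 (mod 1763)
6^128 ≡ 221^2 = 48841 ≡ 1240 (mod 1763)
6^256 ≡ 1240^2 = 1537600 ≡ 264 (mod 1763)
6^512 ≡ 264^2 = 69696 ≡ 939 (mod 1763)
6^1024 ≡ 939^2 = 881721 ≡ 221 (mod 1763)
1762 = 1024 + 512 + 128 + 64 + 32 + 2 in binary powers of 2.
So 6^1762 ≡ 221 · 939 · 1240 · 221 · 939 · 36 ≡ 651 (mod 1763).
Since 651 ≠ 1, base 6 is a Fermat witness: 1763 is composite.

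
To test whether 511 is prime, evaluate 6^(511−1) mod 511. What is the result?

155

6^1 ≡ 6 (mod 511)
6^2 ≡ 6^2 = 36 ≡ 36 (mod 511)
6^4 ≡ 36^2 = 1296 ≡ 274 (mod 511)
6^8 ≡ 274^2 = 75076 ≡ 470 (mod 511)
6^16 ≡ 470^2 = 220900 ≡ 148 (mod 511)
6^32 ≡ 148^2 = 21904 ≡ 442 (mod 511)
6^64 ≡ 442^2 = 195364 ≡ 162 (mod 511)
6^128 ≡ 162^2 = 26244 ≡ 183 (mod 511)
6^256 ≡ 183^2 = 33489 ≡ 274 (mod 511)
510 = 256 + 128 + 64 + 32 + 16 + 8 + 4 + 2 in binary powers of 2.
So 6^510 ≡ 274 · 183 · 162 · 442 · 148 · 470 · 274 · 36 ≡ 155 (mod 511).
Since 155 ≠ 1, base 6 is a Fermat witness: 511 is composite.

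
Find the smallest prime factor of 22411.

22411 is odd.
Digit sum 10, not divisible by 3.
Ends in 1: not divisible by 5.
7: 22411 = 7·3201 + 4
11: 22411 = 11·2037 + 4
13: 22411 = 13·1723 + 12
17: 22411 = 17·1318 + 5
19: 22411 = 19·1179 + 10
23: 22411 = 23·974 + 9
29: 22411 = 29·772 + 23
31: 22411 = 31·722 + 29
37: 22411 = 37·605 + 26
41: 22411 = 41·546 + 25
43: 22411 = 43·521 + 8
47: 22411 = 47·476 + 39
53: 22411 = 53·422 + 45
59: 22411 = 59·379 + 50
61: 22411 = 61·367 + 24
67: 22411 = 67·334 + 33
71: 22411 = 71·315 + 46
73: 22411 = 73·307

73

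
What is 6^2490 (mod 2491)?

1865

6^1 ≡ 6 (mod 2491)
6^2 ≡ 6^2 = 36 ≡ 36 (mod 2491)
6^4 ≡ 36^2 = 1296 ≡ 1296 (mod 2491)
6^8 ≡ 1296^2 = 1679616 ≡ 682 (mod 2491)
6^16 ≡ 682^2 = 465124 ≡ 1798 (mod 2491)
6^32 ≡ 1798^2 = 3232804 ≡ 1977 (mod 2491)
6^64 ≡ 1977^2 = 3908529 ≡ 150 (mod 2491)
6^128 ≡ 150^2 = 22500 ≡ 81 (mod 2491)
6^256 ≡ 81^2 = 6561 ≡ 1579 (mod 2491)
6^512 ≡ 1579^2 = 2493241 ≡ 2241 (mod 2491)
6^1024 ≡ 2241^2 = 5022081 ≡ 225 (mod 2491)
6^2048 ≡ 225^2 = 50625 ≡ 805 (mod 2491)
2490 = 2048 + 256 + 128 + 32 + 16 + 8 + 2 in binary powers of 2.
So 6^2490 ≡ 805 · 1579 · 81 · 1977 · 1798 · 682 · 36 ≡ 1865 (mod 2491).
Since 1865 ≠ 1, base 6 is a Fermat witness: 2491 is composite.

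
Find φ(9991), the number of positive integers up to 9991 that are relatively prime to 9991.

Factor: 9991 = 97 · 103.
φ(9991) = (97−1) · (103−1) = 96 · 102 = 9792.

9792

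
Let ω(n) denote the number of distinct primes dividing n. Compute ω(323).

2

323 = 17 · 19
323 = 17 · 19, which has 2 distinct prime factors.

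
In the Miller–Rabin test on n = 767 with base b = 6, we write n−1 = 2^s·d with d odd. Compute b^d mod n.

767 − 1 = 766 = 2^1 · 383, so d = 383.
6^1 ≡ 6 (mod 767)
6^2 ≡ 6^2 = 36 ≡ 36 (mod 767)
6^4 ≡ 36^2 = 1296 ≡ 529 (mod 767)
6^8 ≡ 529^2 = 279841 ≡ 653 (mod 767)
6^16 ≡ 653^2 = 426409 ≡ 724 (mod 767)
6^32 ≡ 724^2 = 524176 ≡ 315 (mod 767)
6^64 ≡ 315^2 = 99225 ≡ 282 (mod 767)
6^128 ≡ 282^2 = 79524 ≡ 523 (mod 767)
6^256 ≡ 523^2 = 273529 ≡ 477 (mod 767)
383 = 256 + 64 + 32 + 16 + 8 + 4 + 2 + 1 in binary powers of 2.
So 6^383 ≡ 477 · 282 · 315 · 724 · 653 · 529 · 36 · 6 ≡ 544 (mod 767).
Squaring chain: 544; never reaches −1, so base 6 is a Miller–Rabin witness that 767 is composite.

544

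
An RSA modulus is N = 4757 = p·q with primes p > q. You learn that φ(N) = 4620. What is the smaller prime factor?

67

φ(n) = (p−1)(q−1) = n − (p+q) + 1, so p + q = 4757 − 4620 + 1 = 138.
p and q are the roots of t² − 138t + 4757 = 0.
Discriminant: 138² − 4·4757 = 19044 − 19028 = 16; √16 = 4.
q = (138 − 4)/2 = 67, p = (138 + 4)/2 = 71.
Check: 67 · 71 = 4757.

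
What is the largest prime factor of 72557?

72557 = 37 · 1961
1961 = 37 · 53
53 is prime.
So 72557 = 37^2 · 53; the largest prime factor is 53.

53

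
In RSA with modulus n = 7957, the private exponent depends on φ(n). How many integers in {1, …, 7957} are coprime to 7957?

Factor: 7957 = 73 · 109.
φ(7957) = (73−1) · (109−1) = 72 · 108 = 7776.

7776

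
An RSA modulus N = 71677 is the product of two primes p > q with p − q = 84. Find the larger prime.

Since p = q + 84, we have 71677 = q(q + 84), so q² + 84q − 71677 = 0.
Discriminant: 84² + 4·71677 = 7056 + 286708 = 293764; √293764 = 542.
q = (−84 + 542)/2 = 229, and p = q + 84 = 313.
Check: 229 · 313 = 71677.

313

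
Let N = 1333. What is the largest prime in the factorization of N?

1333 = 31 · 43
43 is prime.
So 1333 = 31 · 43; the largest prime factor is 43.

43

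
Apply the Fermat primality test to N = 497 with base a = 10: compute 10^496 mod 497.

249

10^1 ≡ 10 (mod 497)
10^2 ≡ 10^2 = 100 ≡ 100 (mod 497)
10^4 ≡ 100^2 = 10000 ≡ 60 (mod 497)
10^8 ≡ 60^2 = 3600 ≡ 121 (mod 497)
10^16 ≡ 121^2 = 14641 ≡ 228 (mod 497)
10^32 ≡ 228^2 = 51984 ≡ 296 (mod 497)
10^64 ≡ 296^2 = 87616 ≡ 144 (mod 497)
10^128 ≡ 144^2 = 20736 ≡ 359 (mod 497)
10^256 ≡ 359^2 = 128881 ≡ 158 (mod 497)
496 = 256 + 128 + 64 + 32 + 16 in binary powers of 2.
So 10^496 ≡ 158 · 359 · 144 · 296 · 228 ≡ 249 (mod 497).
Since 249 ≠ 1, base 10 is a Fermat witness: 497 is composite.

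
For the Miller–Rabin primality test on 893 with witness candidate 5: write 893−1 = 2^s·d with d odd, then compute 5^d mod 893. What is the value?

893 − 1 = 892 = 2^2 · 223, so d = 223.
5^1 ≡ 5 (mod 893)
5^2 ≡ 5^2 = 25 ≡ 25 (mod 893)
5^4 ≡ 25^2 = 625 ≡ 625 (mod 893)
5^8 ≡ 625^2 = 390625 ≡ 384 (mod 893)
5^16 ≡ 384^2 = 147456 ≡ 111 (mod 893)
5^32 ≡ 111^2 = 12321 ≡ 712 (mod 893)
5^64 ≡ 712^2 = 506944 ≡ 613 (mod 893)
5^128 ≡ 613^2 = 375769 ≡ 709 (mod 893)
223 = 128 + 64 + 16 + 8 + 4 + 2 + 1 in binary powers of 2.
So 5^223 ≡ 709 · 613 · 111 · 384 · 625 · 25 · 5 ≡ 453 (mod 893).
Squaring chain: 453 → 712; never reaches −1, so base 5 is a Miller–Rabin witness that 893 is composite.

453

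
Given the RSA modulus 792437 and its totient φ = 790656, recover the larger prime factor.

929

φ(n) = (p−1)(q−1) = n − (p+q) + 1, so p + q = 792437 − 790656 + 1 = 1782.
p and q are the roots of t² − 1782t + 792437 = 0.
Discriminant: 1782² − 4·792437 = 3175524 − 3169748 = 5776; √5776 = 76.
q = (1782 − 76)/2 = 853, p = (1782 + 76)/2 = 929.
Check: 853 · 929 = 792437.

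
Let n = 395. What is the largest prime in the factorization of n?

395 = 5 · 79
79 is prime.
So 395 = 5 · 79; the largest prime factor is 79.

79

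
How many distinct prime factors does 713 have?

2

713 = 23 · 31
713 = 23 · 31, which has 2 distinct prime factors.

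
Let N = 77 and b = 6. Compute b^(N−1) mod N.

6^1 ≡ 6 (mod 77)
6^2 ≡ 6^2 = 36 ≡ 36 (mod 77)
6^4 ≡ 36^2 = 1296 ≡ 64 (mod 77)
6^8 ≡ 64^2 = 4096 ≡ 15 (mod 77)
6^16 ≡ 15^2 = 225 ≡ 71 (mod 77)
6^32 ≡ 71^2 = 5041 ≡ 36 (mod 77)
6^64 ≡ 36^2 = 1296 ≡ 64 (mod 77)
76 = 64 + 8 + 4 in binary powers of 2.
So 6^76 ≡ 64 · 15 · 64 ≡ 71 (mod 77).
Since 71 ≠ 1, base 6 is a Fermat witness: 77 is composite.

71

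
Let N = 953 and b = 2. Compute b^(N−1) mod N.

1

2^1 ≡ 2 (mod 953)
2^2 ≡ 2^2 = 4 ≡ 4 (mod 953)
2^4 ≡ 4^2 = 16 ≡ 16 (mod 953)
2^8 ≡ 16^2 = 256 ≡ 256 (mod 953)
2^16 ≡ 256^2 = 65536 ≡ 732 (mod 953)
2^32 ≡ 732^2 = 535824 ≡ 238 (mod 953)
2^64 ≡ 238^2 = 56644 ≡ 417 (mod 953)
2^128 ≡ 417^2 = 173889 ≡ 443 (mod 953)
2^256 ≡ 443^2 = 196249 ≡ 884 (mod 953)
2^512 ≡ 884^2 = 781456 ≡ 949 (mod 953)
952 = 512 + 256 + 128 + 32 + 16 + 8 in binary powers of 2.
So 2^952 ≡ 949 · 884 · 443 · 238 · 732 · 256 ≡ 1 (mod 953).
Since the result is 1, base 2 gives no evidence that 953 is composite.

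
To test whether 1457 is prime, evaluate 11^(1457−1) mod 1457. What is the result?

11^1 ≡ 11 (mod 1457)
11^2 ≡ 11^2 = 121 ≡ 121 (mod 1457)
11^4 ≡ 121^2 = 14641 ≡ 71 (mod 1457)
11^8 ≡ 71^2 = 5041 ≡ 670 (mod 1457)
11^16 ≡ 670^2 = 448900 ≡ 144 (mod 1457)
11^32 ≡ 144^2 = 20736 ≡ 338 (mod 1457)
11^64 ≡ 338^2 = 114244 ≡ 598 (mod 1457)
11^128 ≡ 598^2 = 357604 ≡ 639 (mod 1457)
11^256 ≡ 639^2 = 408321 ≡ 361 (mod 1457)
11^512 ≡ 361^2 = 130321 ≡ 648 (mod 1457)
11^1024 ≡ 648^2 = 419904 ≡ 288 (mod 1457)
1456 = 1024 + 256 + 128 + 32 + 16 in binary powers of 2.
So 11^1456 ≡ 288 · 361 · 639 · 338 · 144 ≡ 392 (mod 1457).
Since 392 ≠ 1, base 11 is a Fermat witness: 1457 is composite.

392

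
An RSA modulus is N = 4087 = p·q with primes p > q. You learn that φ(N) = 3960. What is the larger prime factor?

67

φ(n) = (p−1)(q−1) = n − (p+q) + 1, so p + q = 4087 − 3960 + 1 = 128.
p and q are the roots of t² − 128t + 4087 = 0.
Discriminant: 128² − 4·4087 = 16384 − 16348 = 36; √36 = 6.
q = (128 − 6)/2 = 61, p = (128 + 6)/2 = 67.
Check: 61 · 67 = 4087.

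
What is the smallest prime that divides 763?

763 is odd.
Digit sum 16, not divisible by 3.
Ends in 3: not divisible by 5.
7: 763 = 7·109

7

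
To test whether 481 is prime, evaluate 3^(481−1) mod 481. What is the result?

417

3^1 ≡ 3 (mod 481)
3^2 ≡ 3^2 = 9 ≡ 9 (mod 481)
3^4 ≡ 9^2 = 81 ≡ 81 (mod 481)
3^8 ≡ 81^2 = 6561 ≡ 308 (mod 481)
3^16 ≡ 308^2 = 94864 ≡ 107 (mod 481)
3^32 ≡ 107^2 = 11449 ≡ 386 (mod 481)
3^64 ≡ 386^2 = 148996 ≡ 367 (mod 481)
3^128 ≡ 367^2 = 134689 ≡ 9 (mod 481)
3^256 ≡ 9^2 = 81 ≡ 81 (mod 481)
480 = 256 + 128 + 64 + 32 in binary powers of 2.
So 3^480 ≡ 81 · 9 · 367 · 386 ≡ 417 (mod 481).
Since 417 ≠ 1, base 3 is a Fermat witness: 481 is composite.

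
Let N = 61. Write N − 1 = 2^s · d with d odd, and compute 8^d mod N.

61 − 1 = 60 = 2^2 · 15, so d = 15.
8^1 ≡ 8 (mod 61)
8^2 ≡ 8^2 = 64 ≡ 3 (mod 61)
8^4 ≡ 3^2 = 9 ≡ 9 (mod 61)
8^8 ≡ 9^2 = 81 ≡ 20 (mod 61)
15 = 8 + 4 + 2 + 1 in binary powers of 2.
So 8^15 ≡ 20 · 9 · 3 · 8 ≡ 50 (mod 61).
Squaring chain: 50 → 60; reaches −1, so base 8 does not prove 61 composite.

50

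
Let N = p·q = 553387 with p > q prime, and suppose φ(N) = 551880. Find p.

φ(n) = (p−1)(q−1) = n − (p+q) + 1, so p + q = 553387 − 551880 + 1 = 1508.
p and q are the roots of t² − 1508t + 553387 = 0.
Discriminant: 1508² − 4·553387 = 2274064 − 2213548 = 60516; √60516 = 246.
q = (1508 − 246)/2 = 631, p = (1508 + 246)/2 = 877.
Check: 631 · 877 = 553387.

877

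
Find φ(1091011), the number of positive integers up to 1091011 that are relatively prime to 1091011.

1053768

Factor: 1091011 = 47 · 139 · 167.
φ(1091011) = (47−1) · (139−1) · (167−1) = 46 · 138 · 166 = 1053768.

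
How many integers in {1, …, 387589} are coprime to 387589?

371280

Factor: 387589 = 53 · 71 · 103.
φ(387589) = (53−1) · (71−1) · (103−1) = 52 · 70 · 102 = 371280.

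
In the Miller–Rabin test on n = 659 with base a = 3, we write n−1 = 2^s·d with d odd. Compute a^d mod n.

1

659 − 1 = 658 = 2^1 · 329, so d = 329.
3^1 ≡ 3 (mod 659)
3^2 ≡ 3^2 = 9 ≡ 9 (mod 659)
3^4 ≡ 9^2 = 81 ≡ 81 (mod 659)
3^8 ≡ 81^2 = 6561 ≡ 630 (mod 659)
3^16 ≡ 630^2 = 396900 ≡ 182 (mod 659)
3^32 ≡ 182^2 = 33124 ≡ 174 (mod 659)
3^64 ≡ 174^2 = 30276 ≡ 621 (mod 659)
3^128 ≡ 621^2 = 385641 ≡ 126 (mod 659)
3^256 ≡ 126^2 = 15876 ≡ 60 (mod 659)
329 = 256 + 64 + 8 + 1 in binary powers of 2.
So 3^329 ≡ 60 · 621 · 630 · 3 ≡ 1 (mod 659).
Since 3^d ≡ 1 (mod 659), base 3 does not prove 659 composite.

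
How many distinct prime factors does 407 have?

2

407 = 11 · 37
407 = 11 · 37, which has 2 distinct prime factors.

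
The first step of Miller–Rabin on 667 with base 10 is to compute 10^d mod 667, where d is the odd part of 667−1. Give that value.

172

667 − 1 = 666 = 2^1 · 333, so d = 333.
10^1 ≡ 10 (mod 667)
10^2 ≡ 10^2 = 100 ≡ 100 (mod 667)
10^4 ≡ 100^2 = 10000 ≡ 662 (mod 667)
10^8 ≡ 662^2 = 438244 ≡ 25 (mod 667)
10^16 ≡ 25^2 = 625 ≡ 625 (mod 667)
10^32 ≡ 625^2 = 390625 ≡ 430 (mod 667)
10^64 ≡ 430^2 = 184900 ≡ 141 (mod 667)
10^128 ≡ 141^2 = 19881 ≡ 538 (mod 667)
10^256 ≡ 538^2 = 289444 ≡ 633 (mod 667)
333 = 256 + 64 + 8 + 4 + 1 in binary powers of 2.
So 10^333 ≡ 633 · 141 · 25 · 662 · 10 ≡ 172 (mod 667).
Squaring chain: 172; never reaches −1, so base 10 is a Miller–Rabin witness that 667 is composite.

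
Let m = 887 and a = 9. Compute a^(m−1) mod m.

1

9^1 ≡ 9 (mod 887)
9^2 ≡ 9^2 = 81 ≡ 81 (mod 887)
9^4 ≡ 81^2 = 6561 ≡ 352 (mod 887)
9^8 ≡ 352^2 = 123904 ≡ 611 (mod 887)
9^16 ≡ 611^2 = 373321 ≡ 781 (mod 887)
9^32 ≡ 781^2 = 609961 ≡ 592 (mod 887)
9^64 ≡ 592^2 = 350464 ≡ 99 (mod 887)
9^128 ≡ 99^2 = 9801 ≡ 44 (mod 887)
9^256 ≡ 44^2 = 1936 ≡ 162 (mod 887)
9^512 ≡ 162^2 = 26244 ≡ 521 (mod 887)
886 = 512 + 256 + 64 + 32 + 16 + 4 + 2 in binary powers of 2.
So 9^886 ≡ 521 · 162 · 99 · 592 · 781 · 352 · 81 ≡ 1 (mod 887).
Since the result is 1, base 9 gives no evidence that 887 is composite.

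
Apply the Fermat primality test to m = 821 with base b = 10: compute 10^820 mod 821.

1

10^1 ≡ 10 (mod 821)
10^2 ≡ 10^2 = 100 ≡ 100 (mod 821)
10^4 ≡ 100^2 = 10000 ≡ 148 (mod 821)
10^8 ≡ 148^2 = 21904 ≡ 558 (mod 821)
10^16 ≡ 558^2 = 311364 ≡ 205 (mod 821)
10^32 ≡ 205^2 = 42025 ≡ 154 (mod 821)
10^64 ≡ 154^2 = 23716 ≡ 728 (mod 821)
10^128 ≡ 728^2 = 529984 ≡ 439 (mod 821)
10^256 ≡ 439^2 = 192721 ≡ 607 (mod 821)
10^512 ≡ 607^2 = 368449 ≡ 641 (mod 821)
820 = 512 + 256 + 32 + 16 + 4 in binary powers of 2.
So 10^820 ≡ 641 · 607 · 154 · 205 · 148 ≡ 1 (mod 821).
Since the result is 1, base 10 gives no evidence that 821 is composite.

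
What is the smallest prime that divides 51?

3

51 is odd.
Digit sum 6, divisible by 3.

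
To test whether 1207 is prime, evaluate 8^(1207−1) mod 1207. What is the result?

8^1 ≡ 8 (mod 1207)
8^2 ≡ 8^2 = 64 ≡ 64 (mod 1207)
8^4 ≡ 64^2 = 4096 ≡ 475 (mod 1207)
8^8 ≡ 475^2 = 225625 ≡ 1123 (mod 1207)
8^16 ≡ 1123^2 = 1261129 ≡ 1021 (mod 1207)
8^32 ≡ 1021^2 = 1042441 ≡ 800 (mod 1207)
8^64 ≡ 800^2 = 640000 ≡ 290 (mod 1207)
8^128 ≡ 290^2 = 84100 ≡ 817 (mod 1207)
8^256 ≡ 817^2 = 667489 ≡ 18 (mod 1207)
8^512 ≡ 18^2 = 324 ≡ 324 (mod 1207)
8^1024 ≡ 324^2 = 104976 ≡ 1174 (mod 1207)
1206 = 1024 + 128 + 32 + 16 + 4 + 2 in binary powers of 2.
So 8^1206 ≡ 1174 · 817 · 800 · 1021 · 475 · 64 ≡ 1092 (mod 1207).
Since 1092 ≠ 1, base 8 is a Fermat witness: 1207 is composite.

1092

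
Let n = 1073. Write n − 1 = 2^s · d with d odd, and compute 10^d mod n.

1046

1073 − 1 = 1072 = 2^4 · 67, so d = 67.
10^1 ≡ 10 (mod 1073)
10^2 ≡ 10^2 = 100 ≡ 100 (mod 1073)
10^4 ≡ 100^2 = 10000 ≡ 343 (mod 1073)
10^8 ≡ 343^2 = 117649 ≡ 692 (mod 1073)
10^16 ≡ 692^2 = 478864 ≡ 306 (mod 1073)
10^32 ≡ 306^2 = 93636 ≡ 285 (mod 1073)
10^64 ≡ 285^2 = 81225 ≡ 750 (mod 1073)
67 = 64 + 2 + 1 in binary powers of 2.
So 10^67 ≡ 750 · 100 · 10 ≡ 1046 (mod 1073).
Squaring chain: 1046 → 729 → 306 → 285; never reaches −1, so base 10 is a Miller–Rabin witness that 1073 is composite.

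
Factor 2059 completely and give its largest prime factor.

2059 = 29 · 71
71 is prime.
So 2059 = 29 · 71; the largest prime factor is 71.

71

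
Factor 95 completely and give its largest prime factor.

95 = 5 · 19
19 is prime.
So 95 = 5 · 19; the largest prime factor is 19.

19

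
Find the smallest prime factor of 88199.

89

88199 is odd.
Digit sum 35, not divisible by 3.
Ends in 9: not divisible by 5.
7: 88199 = 7·12599 + 6
11: 88199 = 11·8018 + 1
13: 88199 = 13·6784 + 7
17: 88199 = 17·5188 + 3
19: 88199 = 19·4642 + 1
23: 88199 = 23·3834 + 17
29: 88199 = 29·3041 + 10
31: 88199 = 31·2845 + 4
37: 88199 = 37·2383 + 28
41: 88199 = 41·2151 + 8
43: 88199 = 43·2051 + 6
47: 88199 = 47·1876 + 27
53: 88199 = 53·1664 + 7
59: 88199 = 59·1494 + 53
61: 88199 = 61·1445 + 54
67: 88199 = 67·1316 + 27
71: 88199 = 71·1242 + 17
73: 88199 = 73·1208 + 15
79: 88199 = 79·1116 + 35
83: 88199 = 83·1062 + 53
89: 88199 = 89·991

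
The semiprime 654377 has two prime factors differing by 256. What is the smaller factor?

691

Since p = q + 256, we have 654377 = q(q + 256), so q² + 256q − 654377 = 0.
Discriminant: 256² + 4·654377 = 65536 + 2617508 = 2683044; √2683044 = 1638.
q = (−256 + 1638)/2 = 691, and p = q + 256 = 947.
Check: 691 · 947 = 654377.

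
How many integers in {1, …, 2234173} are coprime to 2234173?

Factor: 2234173 = 103 · 109 · 199.
φ(2234173) = (103−1) · (109−1) · (199−1) = 102 · 108 · 198 = 2181168.

2181168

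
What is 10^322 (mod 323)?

270

10^1 ≡ 10 (mod 323)
10^2 ≡ 10^2 = 100 ≡ 100 (mod 323)
10^4 ≡ 100^2 = 10000 ≡ 310 (mod 323)
10^8 ≡ 310^2 = 96100 ≡ 169 (mod 323)
10^16 ≡ 169^2 = 28561 ≡ 137 (mod 323)
10^32 ≡ 137^2 = 18769 ≡ 35 (mod 323)
10^64 ≡ 35^2 = 1225 ≡ 256 (mod 323)
10^128 ≡ 256^2 = 65536 ≡ 290 (mod 323)
10^256 ≡ 290^2 = 84100 ≡ 120 (mod 323)
322 = 256 + 64 + 2 in binary powers of 2.
So 10^322 ≡ 120 · 256 · 100 ≡ 270 (mod 323).
Since 270 ≠ 1, base 10 is a Fermat witness: 323 is composite.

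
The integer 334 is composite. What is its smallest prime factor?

2

334 is even: 2 divides it.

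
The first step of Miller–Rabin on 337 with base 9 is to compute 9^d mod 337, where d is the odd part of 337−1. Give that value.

148

337 − 1 = 336 = 2^4 · 21, so d = 21.
9^1 ≡ 9 (mod 337)
9^2 ≡ 9^2 = 81 ≡ 81 (mod 337)
9^4 ≡ 81^2 = 6561 ≡ 158 (mod 337)
9^8 ≡ 158^2 = 24964 ≡ 26 (mod 337)
9^16 ≡ 26^2 = 676 ≡ 2 (mod 337)
21 = 16 + 4 + 1 in binary powers of 2.
So 9^21 ≡ 2 · 158 · 9 ≡ 148 (mod 337).
Squaring chain: 148 → 336 → 1 → 1; reaches −1, so base 9 does not prove 337 composite.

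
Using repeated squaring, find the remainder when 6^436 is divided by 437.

118

6^1 ≡ 6 (mod 437)
6^2 ≡ 6^2 = 36 ≡ 36 (mod 437)
6^4 ≡ 36^2 = 1296 ≡ 422 (mod 437)
6^8 ≡ 422^2 = 178084 ≡ 225 (mod 437)
6^16 ≡ 225^2 = 50625 ≡ 370 (mod 437)
6^32 ≡ 370^2 = 136900 ≡ 119 (mod 437)
6^64 ≡ 119^2 = 14161 ≡ 177 (mod 437)
6^128 ≡ 177^2 = 31329 ≡ 302 (mod 437)
6^256 ≡ 302^2 = 91204 ≡ 308 (mod 437)
436 = 256 + 128 + 32 + 16 + 4 in binary powers of 2.
So 6^436 ≡ 308 · 302 · 119 · 370 · 422 ≡ 118 (mod 437).
Since 118 ≠ 1, base 6 is a Fermat witness: 437 is composite.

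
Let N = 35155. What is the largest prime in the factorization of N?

35155 = 5 · 7031
7031 = 79 · 89
89 is prime.
So 35155 = 5 · 79 · 89; the largest prime factor is 89.

89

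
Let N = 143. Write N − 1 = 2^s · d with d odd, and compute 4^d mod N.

143 − 1 = 142 = 2^1 · 71, so d = 71.
4^1 ≡ 4 (mod 143)
4^2 ≡ 4^2 = 16 ≡ 16 (mod 143)
4^4 ≡ 16^2 = 256 ≡ 113 (mod 143)
4^8 ≡ 113^2 = 12769 ≡ 42 (mod 143)
4^16 ≡ 42^2 = 1764 ≡ 48 (mod 143)
4^32 ≡ 48^2 = 2304 ≡ 16 (mod 143)
4^64 ≡ 16^2 = 256 ≡ 113 (mod 143)
71 = 64 + 4 + 2 + 1 in binary powers of 2.
So 4^71 ≡ 113 · 113 · 16 · 4 ≡ 114 (mod 143).
Squaring chain: 114; never reaches −1, so base 4 is a Miller–Rabin witness that 143 is composite.

114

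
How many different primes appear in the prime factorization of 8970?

8970 = 2 · 4485
4485 = 3 · 1495
1495 = 5 · 299
299 = 13 · 23
8970 = 2 · 3 · 5 · 13 · 23, which has 5 distinct prime factors.

5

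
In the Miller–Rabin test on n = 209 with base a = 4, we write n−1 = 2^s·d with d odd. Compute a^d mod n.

9

209 − 1 = 208 = 2^4 · 13, so d = 13.
4^1 ≡ 4 (mod 209)
4^2 ≡ 4^2 = 16 ≡ 16 (mod 209)
4^4 ≡ 16^2 = 256 ≡ 47 (mod 209)
4^8 ≡ 47^2 = 2209 ≡ 119 (mod 209)
13 = 8 + 4 + 1 in binary powers of 2.
So 4^13 ≡ 119 · 47 · 4 ≡ 9 (mod 209).
Squaring chain: 9 → 81 → 82 → 36; never reaches −1, so base 4 is a Miller–Rabin witness that 209 is composite.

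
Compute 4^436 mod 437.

4^1 ≡ 4 (mod 437)
4^2 ≡ 4^2 = 16 ≡ 16 (mod 437)
4^4 ≡ 16^2 = 256 ≡ 256 (mod 437)
4^8 ≡ 256^2 = 65536 ≡ 423 (mod 437)
4^16 ≡ 423^2 = 178929 ≡ 196 (mod 437)
4^32 ≡ 196^2 = 38416 ≡ 397 (mod 437)
4^64 ≡ 397^2 = 157609 ≡ 289 (mod 437)
4^128 ≡ 289^2 = 83521 ≡ 54 (mod 437)
4^256 ≡ 54^2 = 2916 ≡ 294 (mod 437)
436 = 256 + 128 + 32 + 16 + 4 in binary powers of 2.
So 4^436 ≡ 294 · 54 · 397 · 196 · 256 ≡ 123 (mod 437).
Since 123 ≠ 1, base 4 is a Fermat witness: 437 is composite.

123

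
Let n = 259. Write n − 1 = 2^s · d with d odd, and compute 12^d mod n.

259 − 1 = 258 = 2^1 · 129, so d = 129.
12^1 ≡ 12 (mod 259)
12^2 ≡ 12^2 = 144 ≡ 144 (mod 259)
12^4 ≡ 144^2 = 20736 ≡ 16 (mod 259)
12^8 ≡ 16^2 = 256 ≡ 256 (mod 259)
12^16 ≡ 256^2 = 65536 ≡ 9 (mod 259)
12^32 ≡ 9^2 = 81 ≡ 81 (mod 259)
12^64 ≡ 81^2 = 6561 ≡ 86 (mod 259)
12^128 ≡ 86^2 = 7396 ≡ 144 (mod 259)
129 = 128 + 1 in binary powers of 2.
So 12^129 ≡ 144 · 12 ≡ 174 (mod 259).
Squaring chain: 174; never reaches −1, so base 12 is a Miller–Rabin witness that 259 is composite.

174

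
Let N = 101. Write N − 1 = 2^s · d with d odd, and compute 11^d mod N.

10

101 − 1 = 100 = 2^2 · 25, so d = 25.
11^1 ≡ 11 (mod 101)
11^2 ≡ 11^2 = 121 ≡ 20 (mod 101)
11^4 ≡ 20^2 = 400 ≡ 97 (mod 101)
11^8 ≡ 97^2 = 9409 ≡ 16 (mod 101)
11^16 ≡ 16^2 = 256 ≡ 54 (mod 101)
25 = 16 + 8 + 1 in binary powers of 2.
So 11^25 ≡ 54 · 16 · 11 ≡ 10 (mod 101).
Squaring chain: 10 → 100; reaches −1, so base 11 does not prove 101 composite.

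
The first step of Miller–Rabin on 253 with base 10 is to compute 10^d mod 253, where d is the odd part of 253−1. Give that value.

253 − 1 = 252 = 2^2 · 63, so d = 63.
10^1 ≡ 10 (mod 253)
10^2 ≡ 10^2 = 100 ≡ 100 (mod 253)
10^4 ≡ 100^2 = 10000 ≡ 133 (mod 253)
10^8 ≡ 133^2 = 17689 ≡ 232 (mod 253)
10^16 ≡ 232^2 = 53824 ≡ 188 (mod 253)
10^32 ≡ 188^2 = 35344 ≡ 177 (mod 253)
63 = 32 + 16 + 8 + 4 + 2 + 1 in binary powers of 2.
So 10^63 ≡ 177 · 188 · 232 · 133 · 100 · 10 ≡ 21 (mod 253).
Squaring chain: 21 → 188; never reaches −1, so base 10 is a Miller–Rabin witness that 253 is composite.

21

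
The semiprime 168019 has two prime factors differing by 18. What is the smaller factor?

Since p = q + 18, we have 168019 = q(q + 18), so q² + 18q − 168019 = 0.
Discriminant: 18² + 4·168019 = 324 + 672076 = 672400; √672400 = 820.
q = (−18 + 820)/2 = 401, and p = q + 18 = 419.
Check: 401 · 419 = 168019.

401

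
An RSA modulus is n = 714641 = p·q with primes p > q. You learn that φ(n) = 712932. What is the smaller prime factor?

φ(n) = (p−1)(q−1) = n − (p+q) + 1, so p + q = 714641 − 712932 + 1 = 1710.
p and q are the roots of t² − 1710t + 714641 = 0.
Discriminant: 1710² − 4·714641 = 2924100 − 2858564 = 65536; √65536 = 256.
q = (1710 − 256)/2 = 727, p = (1710 + 256)/2 = 983.
Check: 727 · 983 = 714641.

727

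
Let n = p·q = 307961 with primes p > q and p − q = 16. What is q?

547

Since p = q + 16, we have 307961 = q(q + 16), so q² + 16q − 307961 = 0.
Discriminant: 16² + 4·307961 = 256 + 1231844 = 1232100; √1232100 = 1110.
q = (−16 + 1110)/2 = 547, and p = q + 16 = 563.
Check: 547 · 563 = 307961.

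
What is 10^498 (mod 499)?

1

10^1 ≡ 10 (mod 499)
10^2 ≡ 10^2 = 100 ≡ 100 (mod 499)
10^4 ≡ 100^2 = 10000 ≡ 20 (mod 499)
10^8 ≡ 20^2 = 400 ≡ 400 (mod 499)
10^16 ≡ 400^2 = 160000 ≡ 320 (mod 499)
10^32 ≡ 320^2 = 102400 ≡ 105 (mod 499)
10^64 ≡ 105^2 = 11025 ≡ 47 (mod 499)
10^128 ≡ 47^2 = 2209 ≡ 213 (mod 499)
10^256 ≡ 213^2 = 45369 ≡ 459 (mod 499)
498 = 256 + 128 + 64 + 32 + 16 + 2 in binary powers of 2.
So 10^498 ≡ 459 · 213 · 47 · 105 · 320 · 100 ≡ 1 (mod 499).
Since the result is 1, base 10 gives no evidence that 499 is composite.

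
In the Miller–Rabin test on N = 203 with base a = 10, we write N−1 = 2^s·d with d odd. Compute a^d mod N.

203 − 1 = 202 = 2^1 · 101, so d = 101.
10^1 ≡ 10 (mod 203)
10^2 ≡ 10^2 = 100 ≡ 100 (mod 203)
10^4 ≡ 100^2 = 10000 ≡ 53 (mod 203)
10^8 ≡ 53^2 = 2809 ≡ 170 (mod 203)
10^16 ≡ 170^2 = 28900 ≡ 74 (mod 203)
10^32 ≡ 74^2 = 5476 ≡ 198 (mod 203)
10^64 ≡ 198^2 = 39204 ≡ 25 (mod 203)
101 = 64 + 32 + 4 + 1 in binary powers of 2.
So 10^101 ≡ 25 · 198 · 53 · 10 ≡ 131 (mod 203).
Squaring chain: 131; never reaches −1, so base 10 is a Miller–Rabin witness that 203 is composite.

131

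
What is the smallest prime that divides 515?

5

515 is odd.
Digit sum 11, not divisible by 3.
Ends in 5: divisible by 5.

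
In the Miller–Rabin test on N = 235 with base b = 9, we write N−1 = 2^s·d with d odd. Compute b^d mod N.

34

235 − 1 = 234 = 2^1 · 117, so d = 117.
9^1 ≡ 9 (mod 235)
9^2 ≡ 9^2 = 81 ≡ 81 (mod 235)
9^4 ≡ 81^2 = 6561 ≡ 216 (mod 235)
9^8 ≡ 216^2 = 46656 ≡ 126 (mod 235)
9^16 ≡ 126^2 = 15876 ≡ 131 (mod 235)
9^32 ≡ 131^2 = 17161 ≡ 6 (mod 235)
9^64 ≡ 6^2 = 36 ≡ 36 (mod 235)
117 = 64 + 32 + 16 + 4 + 1 in binary powers of 2.
So 9^117 ≡ 36 · 6 · 131 · 216 · 9 ≡ 34 (mod 235).
Squaring chain: 34; never reaches −1, so base 9 is a Miller–Rabin witness that 235 is composite.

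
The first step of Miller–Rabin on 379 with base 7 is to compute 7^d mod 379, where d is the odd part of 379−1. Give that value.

378

379 − 1 = 378 = 2^1 · 189, so d = 189.
7^1 ≡ 7 (mod 379)
7^2 ≡ 7^2 = 49 ≡ 49 (mod 379)
7^4 ≡ 49^2 = 2401 ≡ 127 (mod 379)
7^8 ≡ 127^2 = 16129 ≡ 211 (mod 379)
7^16 ≡ 211^2 = 44521 ≡ 178 (mod 379)
7^32 ≡ 178^2 = 31684 ≡ 227 (mod 379)
7^64 ≡ 227^2 = 51529 ≡ 364 (mod 379)
7^128 ≡ 364^2 = 132496 ≡ 225 (mod 379)
189 = 128 + 32 + 16 + 8 + 4 + 1 in binary powers of 2.
So 7^189 ≡ 225 · 227 · 178 · 211 · 127 · 7 ≡ 378 (mod 379).
Since 7^d ≡ 378 (mod 379), base 7 does not prove 379 composite.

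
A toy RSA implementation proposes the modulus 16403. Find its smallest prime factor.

16403 is odd.
Digit sum 14, not divisible by 3.
Ends in 3: not divisible by 5.
7: 16403 = 7·2343 + 2
11: 16403 = 11·1491 + 2
13: 16403 = 13·1261 + 10
17: 16403 = 17·964 + 15
19: 16403 = 19·863 + 6
23: 16403 = 23·713 + 4
29: 16403 = 29·565 + 18
31: 16403 = 31·529 + 4
37: 16403 = 37·443 + 12
41: 16403 = 41·400 + 3
43: 16403 = 43·381 + 20
47: 16403 = 47·349

47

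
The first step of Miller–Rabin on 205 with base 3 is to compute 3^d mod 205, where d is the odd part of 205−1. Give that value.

27

205 − 1 = 204 = 2^2 · 51, so d = 51.
3^1 ≡ 3 (mod 205)
3^2 ≡ 3^2 = 9 ≡ 9 (mod 205)
3^4 ≡ 9^2 = 81 ≡ 81 (mod 205)
3^8 ≡ 81^2 = 6561 ≡ 1 (mod 205)
3^16 ≡ 1^2 = 1 ≡ 1 (mod 205)
3^32 ≡ 1^2 = 1 ≡ 1 (mod 205)
51 = 32 + 16 + 2 + 1 in binary powers of 2.
So 3^51 ≡ 1 · 1 · 9 · 3 ≡ 27 (mod 205).
Squaring chain: 27 → 114; never reaches −1, so base 3 is a Miller–Rabin witness that 205 is composite.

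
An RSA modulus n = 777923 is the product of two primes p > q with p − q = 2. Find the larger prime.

Since p = q + 2, we have 777923 = q(q + 2), so q² + 2q − 777923 = 0.
Discriminant: 2² + 4·777923 = 4 + 3111692 = 3111696; √3111696 = 1764.
q = (−2 + 1764)/2 = 881, and p = q + 2 = 883.
Check: 881 · 883 = 777923.

883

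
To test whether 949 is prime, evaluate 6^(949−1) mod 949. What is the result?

6^1 ≡ 6 (mod 949)
6^2 ≡ 6^2 = 36 ≡ 36 (mod 949)
6^4 ≡ 36^2 = 1296 ≡ 347 (mod 949)
6^8 ≡ 347^2 = 120409 ≡ 835 (mod 949)
6^16 ≡ 835^2 = 697225 ≡ 659 (mod 949)
6^32 ≡ 659^2 = 434281 ≡ 588 (mod 949)
6^64 ≡ 588^2 = 345744 ≡ 308 (mod 949)
6^128 ≡ 308^2 = 94864 ≡ 913 (mod 949)
6^256 ≡ 913^2 = 833569 ≡ 347 (mod 949)
6^512 ≡ 347^2 = 120409 ≡ 835 (mod 949)
948 = 512 + 256 + 128 + 32 + 16 + 4 in binary powers of 2.
So 6^948 ≡ 835 · 347 · 913 · 588 · 659 · 347 ≡ 300 (mod 949).
Since 300 ≠ 1, base 6 is a Fermat witness: 949 is composite.

300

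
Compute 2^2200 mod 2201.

2^1 ≡ 2 (mod 2201)
2^2 ≡ 2^2 = 4 ≡ 4 (mod 2201)
2^4 ≡ 4^2 = 16 ≡ 16 (mod 2201)
2^8 ≡ 16^2 = 256 ≡ 256 (mod 2201)
2^16 ≡ 256^2 = 65536 ≡ 1707 (mod 2201)
2^32 ≡ 1707^2 = 2913849 ≡ 1926 (mod 2201)
2^64 ≡ 1926^2 = 3709476 ≡ 791 (mod 2201)
2^128 ≡ 791^2 = 625681 ≡ 597 (mod 2201)
2^256 ≡ 597^2 = 356409 ≡ 2048 (mod 2201)
2^512 ≡ 2048^2 = 4194304 ≡ 1399 (mod 2201)
2^1024 ≡ 1399^2 = 1957201 ≡ 512 (mod 2201)
2^2048 ≡ 512^2 = 262144 ≡ 225 (mod 2201)
2200 = 2048 + 128 + 16 + 8 in binary powers of 2.
So 2^2200 ≡ 225 · 597 · 1707 · 256 ≡ 1582 (mod 2201).
Since 1582 ≠ 1, base 2 is a Fermat witness: 2201 is composite.

1582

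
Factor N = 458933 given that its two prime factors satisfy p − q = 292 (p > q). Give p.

839

Since p = q + 292, we have 458933 = q(q + 292), so q² + 292q − 458933 = 0.
Discriminant: 292² + 4·458933 = 85264 + 1835732 = 1920996; √1920996 = 1386.
q = (−292 + 1386)/2 = 547, and p = q + 292 = 839.
Check: 547 · 839 = 458933.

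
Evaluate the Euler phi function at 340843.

Factor: 340843 = 53 · 59 · 109.
φ(340843) = (53−1) · (59−1) · (109−1) = 52 · 58 · 108 = 325728.

325728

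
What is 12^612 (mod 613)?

12^1 ≡ 12 (mod 613)
12^2 ≡ 12^2 = 144 ≡ 144 (mod 613)
12^4 ≡ 144^2 = 20736 ≡ 507 (mod 613)
12^8 ≡ 507^2 = 257049 ≡ 202 (mod 613)
12^16 ≡ 202^2 = 40804 ≡ 346 (mod 613)
12^32 ≡ 346^2 = 119716 ≡ 181 (mod 613)
12^64 ≡ 181^2 = 32761 ≡ 272 (mod 613)
12^128 ≡ 272^2 = 73984 ≡ 424 (mod 613)
12^256 ≡ 424^2 = 179776 ≡ 167 (mod 613)
12^512 ≡ 167^2 = 27889 ≡ 304 (mod 613)
612 = 512 + 64 + 32 + 4 in binary powers of 2.
So 12^612 ≡ 304 · 272 · 181 · 507 ≡ 1 (mod 613).
Since the result is 1, base 12 gives no evidence that 613 is composite.

1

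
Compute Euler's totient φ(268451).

Factor: 268451 = 19 · 71 · 199.
φ(268451) = (19−1) · (71−1) · (199−1) = 18 · 70 · 198 = 249480.

249480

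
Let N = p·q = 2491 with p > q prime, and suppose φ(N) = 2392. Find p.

φ(n) = (p−1)(q−1) = n − (p+q) + 1, so p + q = 2491 − 2392 + 1 = 100.
p and q are the roots of t² − 100t + 2491 = 0.
Discriminant: 100² − 4·2491 = 10000 − 9964 = 36; √36 = 6.
q = (100 − 6)/2 = 47, p = (100 + 6)/2 = 53.
Check: 47 · 53 = 2491.

53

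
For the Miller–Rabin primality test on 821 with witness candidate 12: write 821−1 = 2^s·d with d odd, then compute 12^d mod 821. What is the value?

821 − 1 = 820 = 2^2 · 205, so d = 205.
12^1 ≡ 12 (mod 821)
12^2 ≡ 12^2 = 144 ≡ 144 (mod 821)
12^4 ≡ 144^2 = 20736 ≡ 211 (mod 821)
12^8 ≡ 211^2 = 44521 ≡ 187 (mod 821)
12^16 ≡ 187^2 = 34969 ≡ 487 (mod 821)
12^32 ≡ 487^2 = 237169 ≡ 721 (mod 821)
12^64 ≡ 721^2 = 519841 ≡ 148 (mod 821)
12^128 ≡ 148^2 = 21904 ≡ 558 (mod 821)
205 = 128 + 64 + 8 + 4 + 1 in binary powers of 2.
So 12^205 ≡ 558 · 148 · 187 · 211 · 12 ≡ 526 (mod 821).
Squaring chain: 526 → 820; reaches −1, so base 12 does not prove 821 composite.

526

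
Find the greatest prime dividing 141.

141 = 3 · 47
47 is prime.
So 141 = 3 · 47; the largest prime factor is 47.

47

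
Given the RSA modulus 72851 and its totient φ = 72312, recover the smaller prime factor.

φ(n) = (p−1)(q−1) = n − (p+q) + 1, so p + q = 72851 − 72312 + 1 = 540.
p and q are the roots of t² − 540t + 72851 = 0.
Discriminant: 540² − 4·72851 = 291600 − 291404 = 196; √196 = 14.
q = (540 − 14)/2 = 263, p = (540 + 14)/2 = 277.
Check: 263 · 277 = 72851.

263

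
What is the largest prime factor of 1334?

1334 = 2 · 667
667 = 23 · 29
29 is prime.
So 1334 = 2 · 23 · 29; the largest prime factor is 29.

29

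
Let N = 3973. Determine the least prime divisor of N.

29

3973 is odd.
Digit sum 22, not divisible by 3.
Ends in 3: not divisible by 5.
7: 3973 = 7·567 + 4
11: 3973 = 11·361 + 2
13: 3973 = 13·305 + 8
17: 3973 = 17·233 + 12
19: 3973 = 19·209 + 2
23: 3973 = 23·172 + 17
29: 3973 = 29·137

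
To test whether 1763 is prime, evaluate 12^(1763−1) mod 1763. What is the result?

12^1 ≡ 12 (mod 1763)
12^2 ≡ 12^2 = 144 ≡ 144 (mod 1763)
12^4 ≡ 144^2 = 20736 ≡ 1343 (mod 1763)
12^8 ≡ 1343^2 = 1803649 ≡ 100 (mod 1763)
12^16 ≡ 100^2 = 10000 ≡ 1185 (mod 1763)
12^32 ≡ 1185^2 = 1404225 ≡ 877 (mod 1763)
12^64 ≡ 877^2 = 769129 ≡ 461 (mod 1763)
12^128 ≡ 461^2 = 212521 ≡ 961 (mod 1763)
12^256 ≡ 961^2 = 923521 ≡ 1472 (mod 1763)
12^512 ≡ 1472^2 = 2166784 ≡ 57 (mod 1763)
12^1024 ≡ 57^2 = 3249 ≡ 1486 (mod 1763)
1762 = 1024 + 512 + 128 + 64 + 32 + 2 in binary powers of 2.
So 12^1762 ≡ 1486 · 57 · 961 · 461 · 877 · 144 ≡ 1743 (mod 1763).
Since 1743 ≠ 1, base 12 is a Fermat witness: 1763 is composite.

1743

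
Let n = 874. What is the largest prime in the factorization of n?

23

874 = 2 · 437
437 = 19 · 23
23 is prime.
So 874 = 2 · 19 · 23; the largest prime factor is 23.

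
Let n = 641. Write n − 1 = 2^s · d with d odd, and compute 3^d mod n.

641 − 1 = 640 = 2^7 · 5, so d = 5.
3^1 ≡ 3 (mod 641)
3^2 ≡ 3^2 = 9 ≡ 9 (mod 641)
3^4 ≡ 9^2 = 81 ≡ 81 (mod 641)
5 = 4 + 1 in binary powers of 2.
So 3^5 ≡ 81 · 3 ≡ 243 (mod 641).
Squaring chain: 243 → 77 → 160 → 601 → 318 → 487 → 640; reaches −1, so base 3 does not prove 641 composite.

243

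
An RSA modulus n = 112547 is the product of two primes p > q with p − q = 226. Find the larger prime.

Since p = q + 226, we have 112547 = q(q + 226), so q² + 226q − 112547 = 0.
Discriminant: 226² + 4·112547 = 51076 + 450188 = 501264; √501264 = 708.
q = (−226 + 708)/2 = 241, and p = q + 226 = 467.
Check: 241 · 467 = 112547.

467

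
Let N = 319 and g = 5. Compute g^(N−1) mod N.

5^1 ≡ 5 (mod 319)
5^2 ≡ 5^2 = 25 ≡ 25 (mod 319)
5^4 ≡ 25^2 = 625 ≡ 306 (mod 319)
5^8 ≡ 306^2 = 93636 ≡ 169 (mod 319)
5^16 ≡ 169^2 = 28561 ≡ 170 (mod 319)
5^32 ≡ 170^2 = 28900 ≡ 190 (mod 319)
5^64 ≡ 190^2 = 36100 ≡ 53 (mod 319)
5^128 ≡ 53^2 = 2809 ≡ 257 (mod 319)
5^256 ≡ 257^2 = 66049 ≡ 16 (mod 319)
318 = 256 + 32 + 16 + 8 + 4 + 2 in binary powers of 2.
So 5^318 ≡ 16 · 190 · 170 · 169 · 306 · 25 ≡ 136 (mod 319).
Since 136 ≠ 1, base 5 is a Fermat witness: 319 is composite.

136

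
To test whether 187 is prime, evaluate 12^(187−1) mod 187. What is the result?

12^1 ≡ 12 (mod 187)
12^2 ≡ 12^2 = 144 ≡ 144 (mod 187)
12^4 ≡ 144^2 = 20736 ≡ 166 (mod 187)
12^8 ≡ 166^2 = 27556 ≡ 67 (mod 187)
12^16 ≡ 67^2 = 4489 ≡ 1 (mod 187)
12^32 ≡ 1^2 = 1 ≡ 1 (mod 187)
12^64 ≡ 1^2 = 1 ≡ 1 (mod 187)
12^128 ≡ 1^2 = 1 ≡ 1 (mod 187)
186 = 128 + 32 + 16 + 8 + 2 in binary powers of 2.
So 12^186 ≡ 1 · 1 · 1 · 67 · 144 ≡ 111 (mod 187).
Since 111 ≠ 1, base 12 is a Fermat witness: 187 is composite.

111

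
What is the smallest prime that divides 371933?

23

371933 is odd.
Digit sum 26, not divisible by 3.
Ends in 3: not divisible by 5.
7: 371933 = 7·53133 + 2
11: 371933 = 11·33812 + 1
13: 371933 = 13·28610 + 3
17: 371933 = 17·21878 + 7
19: 371933 = 19·19575 + 8
23: 371933 = 23·16171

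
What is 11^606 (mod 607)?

11^1 ≡ 11 (mod 607)
11^2 ≡ 11^2 = 121 ≡ 121 (mod 607)
11^4 ≡ 121^2 = 14641 ≡ 73 (mod 607)
11^8 ≡ 73^2 = 5329 ≡ 473 (mod 607)
11^16 ≡ 473^2 = 223729 ≡ 353 (mod 607)
11^32 ≡ 353^2 = 124609 ≡ 174 (mod 607)
11^64 ≡ 174^2 = 30276 ≡ 533 (mod 607)
11^128 ≡ 533^2 = 284089 ≡ 13 (mod 607)
11^256 ≡ 13^2 = 169 ≡ 169 (mod 607)
11^512 ≡ 169^2 = 28561 ≡ 32 (mod 607)
606 = 512 + 64 + 16 + 8 + 4 + 2 in binary powers of 2.
So 11^606 ≡ 32 · 533 · 353 · 473 · 73 · 121 ≡ 1 (mod 607).
Since the result is 1, base 11 gives no evidence that 607 is composite.

1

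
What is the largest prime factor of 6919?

37

6919 = 11 · 629
629 = 17 · 37
37 is prime.
So 6919 = 11 · 17 · 37; the largest prime factor is 37.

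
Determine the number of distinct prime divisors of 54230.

5

54230 = 2 · 27115
27115 = 5 · 5423
5423 = 11 · 493
493 = 17 · 29
54230 = 2 · 5 · 11 · 17 · 29, which has 5 distinct prime factors.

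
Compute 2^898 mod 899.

845

2^1 ≡ 2 (mod 899)
2^2 ≡ 2^2 = 4 ≡ 4 (mod 899)
2^4 ≡ 4^2 = 16 ≡ 16 (mod 899)
2^8 ≡ 16^2 = 256 ≡ 256 (mod 899)
2^16 ≡ 256^2 = 65536 ≡ 808 (mod 899)
2^32 ≡ 808^2 = 652864 ≡ 190 (mod 899)
2^64 ≡ 190^2 = 36100 ≡ 140 (mod 899)
2^128 ≡ 140^2 = 19600 ≡ 721 (mod 899)
2^256 ≡ 721^2 = 519841 ≡ 219 (mod 899)
2^512 ≡ 219^2 = 47961 ≡ 314 (mod 899)
898 = 512 + 256 + 128 + 2 in binary powers of 2.
So 2^898 ≡ 314 · 219 · 721 · 4 ≡ 845 (mod 899).
Since 845 ≠ 1, base 2 is a Fermat witness: 899 is composite.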